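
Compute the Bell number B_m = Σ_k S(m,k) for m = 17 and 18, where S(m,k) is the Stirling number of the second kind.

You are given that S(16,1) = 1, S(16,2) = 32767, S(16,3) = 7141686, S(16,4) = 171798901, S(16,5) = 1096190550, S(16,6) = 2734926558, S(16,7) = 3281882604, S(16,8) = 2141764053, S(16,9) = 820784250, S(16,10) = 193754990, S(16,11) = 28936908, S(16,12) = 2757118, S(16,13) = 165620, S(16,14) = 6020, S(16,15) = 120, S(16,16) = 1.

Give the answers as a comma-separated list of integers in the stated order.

row 17: T[17][1]=1·1+0=1  T[17][2]=2·32767+1=65535  T[17][3]=3·7141686+32767=21457825  T[17][4]=4·171798901+7141686=694337290  T[17][5]=5·1096190550+171798901=5652751651  T[17][6]=6·2734926558+1096190550=17505749898  T[17][7]=7·3281882604+2734926558=25708104786  T[17][8]=8·2141764053+3281882604=20415995028  T[17][9]=9·820784250+2141764053=9528822303  T[17][10]=10·193754990+820784250=2758334150  T[17][11]=11·28936908+193754990=512060978  T[17][12]=12·2757118+28936908=62022324  T[17][13]=13·165620+2757118=4910178  T[17][14]=14·6020+165620=249900  T[17][15]=15·120+6020=7820  T[17][16]=16·1+120=136  T[17][17]=17·0+1=1
row 18: T[18][1]=1·1+0=1  T[18][2]=2·65535+1=131071  T[18][3]=3·21457825+65535=64439010  T[18][4]=4·694337290+21457825=2798806985  T[18][5]=5·5652751651+694337290=28958095545  T[18][6]=6·17505749898+5652751651=110687251039  T[18][7]=7·25708104786+17505749898=197462483400  T[18][8]=8·20415995028+25708104786=189036065010  T[18][9]=9·9528822303+20415995028=106175395755  T[18][10]=10·2758334150+9528822303=37112163803  T[18][11]=11·512060978+2758334150=8391004908  T[18][12]=12·62022324+512060978=1256328866  T[18][13]=13·4910178+62022324=125854638  T[18][14]=14·249900+4910178=8408778  T[18][15]=15·7820+249900=367200  T[18][16]=16·136+7820=9996  T[18][17]=17·1+136=153  T[18][18]=18·0+1=1
B_17 = ΣS(17,k) = 1+65535+21457825+694337290+5652751651+17505749898+25708104786+20415995028+9528822303+2758334150+512060978+62022324+4910178+249900+7820+136+1 = 82864869804
B_18 = ΣS(18,k) = 1+131071+64439010+2798806985+28958095545+110687251039+197462483400+189036065010+106175395755+37112163803+8391004908+1256328866+125854638+8408778+367200+9996+153+1 = 682076806159

82864869804, 682076806159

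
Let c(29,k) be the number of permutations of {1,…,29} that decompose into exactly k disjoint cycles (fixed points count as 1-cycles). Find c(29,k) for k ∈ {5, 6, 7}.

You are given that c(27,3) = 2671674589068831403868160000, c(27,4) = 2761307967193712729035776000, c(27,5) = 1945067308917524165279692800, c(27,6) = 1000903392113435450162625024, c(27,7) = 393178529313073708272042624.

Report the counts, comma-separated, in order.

row 28: T[28][4]=27·2761307967193712729035776000+2671674589068831403868160000=77226989703299075087834112000  T[28][5]=27·1945067308917524165279692800+2761307967193712729035776000=55278125307966865191587481600  T[28][6]=27·1000903392113435450162625024+1945067308917524165279692800=28969458895980281319670568448  T[28][7]=27·393178529313073708272042624+1000903392113435450162625024=11616723683566425573507775872
row 29: T[29][5]=28·55278125307966865191587481600+77226989703299075087834112000=1625014498326371300452283596800  T[29][6]=28·28969458895980281319670568448+55278125307966865191587481600=866422974395414742142363398144  T[29][7]=28·11616723683566425573507775872+28969458895980281319670568448=354237722035840197377888292864
Read c(29,5) = 1625014498326371300452283596800, c(29,6) = 866422974395414742142363398144, c(29,7) = 354237722035840197377888292864.

1625014498326371300452283596800, 866422974395414742142363398144, 354237722035840197377888292864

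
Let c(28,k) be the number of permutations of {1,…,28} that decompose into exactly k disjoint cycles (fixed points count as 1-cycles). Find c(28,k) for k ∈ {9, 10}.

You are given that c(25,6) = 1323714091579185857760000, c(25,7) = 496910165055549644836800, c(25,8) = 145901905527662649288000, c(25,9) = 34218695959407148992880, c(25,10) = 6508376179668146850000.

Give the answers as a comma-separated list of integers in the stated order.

936363983558079713086850400, 195460557459107504515368560

[26] T[26,7]:25*496910165055549644836800+1323714091579185857760000=13746468217967926978680000 · T[26,8]:25*145901905527662649288000+496910165055549644836800=4144457803247115877036800 · T[26,9]:25*34218695959407148992880+145901905527662649288000=1001369304512841374110000 · T[26,10]:25*6508376179668146850000+34218695959407148992880=196928100451110820242880
[27] T[27,8]:26*4144457803247115877036800+13746468217967926978680000=121502371102392939781636800 · T[27,9]:26*1001369304512841374110000+4144457803247115877036800=30180059720580991603896800 · T[27,10]:26*196928100451110820242880+1001369304512841374110000=6121499916241722700424880
[28] T[28,9]:27*30180059720580991603896800+121502371102392939781636800=936363983558079713086850400 · T[28,10]:27*6121499916241722700424880+30180059720580991603896800=195460557459107504515368560
Read c(28,9) = 936363983558079713086850400, c(28,10) = 195460557459107504515368560.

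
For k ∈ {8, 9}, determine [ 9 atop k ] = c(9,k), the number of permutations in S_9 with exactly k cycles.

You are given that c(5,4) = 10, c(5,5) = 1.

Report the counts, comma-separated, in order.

36, 1

r6: T_6,5=5×1+10=15; T_6,6=5×0+1=1
r7: T_7,6=6×1+15=21; T_7,7=6×0+1=1
r8: T_8,7=7×1+21=28; T_8,8=7×0+1=1
r9: T_9,8=8×1+28=36; T_9,9=8×0+1=1
Read c(9,8) = 36, c(9,9) = 1.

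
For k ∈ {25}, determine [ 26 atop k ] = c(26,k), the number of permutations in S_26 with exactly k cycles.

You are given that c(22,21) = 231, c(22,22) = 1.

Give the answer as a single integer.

@23  (23,22):1·22+231→253, (23,23):0·22+1→1
@24  (24,23):1·23+253→276, (24,24):0·23+1→1
@25  (25,24):1·24+276→300, (25,25):0·24+1→1
@26  (26,25):1·25+300→325
Read c(26,25) = 325.

325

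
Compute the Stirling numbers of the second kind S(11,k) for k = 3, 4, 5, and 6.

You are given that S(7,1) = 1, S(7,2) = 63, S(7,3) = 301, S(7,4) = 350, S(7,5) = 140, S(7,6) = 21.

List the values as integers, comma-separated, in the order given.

28501, 145750, 246730, 179487

row 8: T[8][1]=1·1+0=1  T[8][2]=2·63+1=127  T[8][3]=3·301+63=966  T[8][4]=4·350+301=1701  T[8][5]=5·140+350=1050  T[8][6]=6·21+140=266
row 9: T[9][1]=1·1+0=1  T[9][2]=2·127+1=255  T[9][3]=3·966+127=3025  T[9][4]=4·1701+966=7770  T[9][5]=5·1050+1701=6951  T[9][6]=6·266+1050=2646
row 10: T[10][2]=2·255+1=511  T[10][3]=3·3025+255=9330  T[10][4]=4·7770+3025=34105  T[10][5]=5·6951+7770=42525  T[10][6]=6·2646+6951=22827
row 11: T[11][3]=3·9330+511=28501  T[11][4]=4·34105+9330=145750  T[11][5]=5·42525+34105=246730  T[11][6]=6·22827+42525=179487
Read S(11,3) = 28501, S(11,4) = 145750, S(11,5) = 246730, S(11,6) = 179487.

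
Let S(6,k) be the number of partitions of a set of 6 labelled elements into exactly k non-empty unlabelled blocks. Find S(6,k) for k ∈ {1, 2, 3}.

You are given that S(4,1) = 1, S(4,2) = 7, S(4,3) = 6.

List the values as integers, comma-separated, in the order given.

1, 31, 90

[5] T[5,1]:1*1+0=1 · T[5,2]:2*7+1=15 · T[5,3]:3*6+7=25
[6] T[6,1]:1*1+0=1 · T[6,2]:2*15+1=31 · T[6,3]:3*25+15=90
Read S(6,1) = 1, S(6,2) = 31, S(6,3) = 90.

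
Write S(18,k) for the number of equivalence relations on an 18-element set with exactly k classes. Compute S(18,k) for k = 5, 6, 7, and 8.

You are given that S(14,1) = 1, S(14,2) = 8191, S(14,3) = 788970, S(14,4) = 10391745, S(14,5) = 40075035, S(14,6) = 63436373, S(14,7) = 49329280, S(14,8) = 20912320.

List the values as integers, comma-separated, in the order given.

row 15: T[15][2]=2·8191+1=16383  T[15][3]=3·788970+8191=2375101  T[15][4]=4·10391745+788970=42355950  T[15][5]=5·40075035+10391745=210766920  T[15][6]=6·63436373+40075035=420693273  T[15][7]=7·49329280+63436373=408741333  T[15][8]=8·20912320+49329280=216627840
row 16: T[16][3]=3·2375101+16383=7141686  T[16][4]=4·42355950+2375101=171798901  T[16][5]=5·210766920+42355950=1096190550  T[16][6]=6·420693273+210766920=2734926558  T[16][7]=7·408741333+420693273=3281882604  T[16][8]=8·216627840+408741333=2141764053
row 17: T[17][4]=4·171798901+7141686=694337290  T[17][5]=5·1096190550+171798901=5652751651  T[17][6]=6·2734926558+1096190550=17505749898  T[17][7]=7·3281882604+2734926558=25708104786  T[17][8]=8·2141764053+3281882604=20415995028
row 18: T[18][5]=5·5652751651+694337290=28958095545  T[18][6]=6·17505749898+5652751651=110687251039  T[18][7]=7·25708104786+17505749898=197462483400  T[18][8]=8·20415995028+25708104786=189036065010
Read S(18,5) = 28958095545, S(18,6) = 110687251039, S(18,7) = 197462483400, S(18,8) = 189036065010.

28958095545, 110687251039, 197462483400, 189036065010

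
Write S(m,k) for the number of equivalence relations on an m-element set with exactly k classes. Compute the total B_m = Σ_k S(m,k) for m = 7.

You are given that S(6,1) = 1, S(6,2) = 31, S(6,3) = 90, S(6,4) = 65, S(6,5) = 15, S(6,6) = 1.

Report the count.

877

@7  (7,1):1·1+0→1, (7,2):31·2+1→63, (7,3):90·3+31→301, (7,4):65·4+90→350, (7,5):15·5+65→140, (7,6):1·6+15→21, (7,7):0·7+1→1
B_7 = ΣS(7,k) = 1+63+301+350+140+21+1 = 877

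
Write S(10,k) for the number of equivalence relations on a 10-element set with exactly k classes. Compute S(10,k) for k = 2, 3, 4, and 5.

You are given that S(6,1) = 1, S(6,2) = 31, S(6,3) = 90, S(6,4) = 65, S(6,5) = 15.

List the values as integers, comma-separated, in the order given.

511, 9330, 34105, 42525

@7  (7,1):1·1+0→1, (7,2):31·2+1→63, (7,3):90·3+31→301, (7,4):65·4+90→350, (7,5):15·5+65→140
@8  (8,1):1·1+0→1, (8,2):63·2+1→127, (8,3):301·3+63→966, (8,4):350·4+301→1701, (8,5):140·5+350→1050
@9  (9,1):1·1+0→1, (9,2):127·2+1→255, (9,3):966·3+127→3025, (9,4):1701·4+966→7770, (9,5):1050·5+1701→6951
@10  (10,2):255·2+1→511, (10,3):3025·3+255→9330, (10,4):7770·4+3025→34105, (10,5):6951·5+7770→42525
Read S(10,2) = 511, S(10,3) = 9330, S(10,4) = 34105, S(10,5) = 42525.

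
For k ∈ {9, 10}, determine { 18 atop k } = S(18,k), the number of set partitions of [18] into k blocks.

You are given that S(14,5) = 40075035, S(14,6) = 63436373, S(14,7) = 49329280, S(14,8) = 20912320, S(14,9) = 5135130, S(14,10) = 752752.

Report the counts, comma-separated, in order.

106175395755, 37112163803

r15: T_15,6=6×63436373+40075035=420693273; T_15,7=7×49329280+63436373=408741333; T_15,8=8×20912320+49329280=216627840; T_15,9=9×5135130+20912320=67128490; T_15,10=10×752752+5135130=12662650
r16: T_16,7=7×408741333+420693273=3281882604; T_16,8=8×216627840+408741333=2141764053; T_16,9=9×67128490+216627840=820784250; T_16,10=10×12662650+67128490=193754990
r17: T_17,8=8×2141764053+3281882604=20415995028; T_17,9=9×820784250+2141764053=9528822303; T_17,10=10×193754990+820784250=2758334150
r18: T_18,9=9×9528822303+20415995028=106175395755; T_18,10=10×2758334150+9528822303=37112163803
Read S(18,9) = 106175395755, S(18,10) = 37112163803.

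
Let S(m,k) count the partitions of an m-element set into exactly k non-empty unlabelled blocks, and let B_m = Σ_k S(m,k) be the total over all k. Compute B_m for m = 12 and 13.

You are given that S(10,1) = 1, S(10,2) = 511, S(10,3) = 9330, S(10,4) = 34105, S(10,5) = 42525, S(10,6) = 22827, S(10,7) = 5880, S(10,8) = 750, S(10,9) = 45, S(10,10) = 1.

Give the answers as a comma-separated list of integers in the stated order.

4213597, 27644437

i=11: T(11,1)=0+1·1=1 | T(11,2)=1+2·511=1023 | T(11,3)=511+3·9330=28501 | T(11,4)=9330+4·34105=145750 | T(11,5)=34105+5·42525=246730 | T(11,6)=42525+6·22827=179487 | T(11,7)=22827+7·5880=63987 | T(11,8)=5880+8·750=11880 | T(11,9)=750+9·45=1155 | T(11,10)=45+10·1=55 | T(11,11)=1+11·0=1
i=12: T(12,1)=0+1·1=1 | T(12,2)=1+2·1023=2047 | T(12,3)=1023+3·28501=86526 | T(12,4)=28501+4·145750=611501 | T(12,5)=145750+5·246730=1379400 | T(12,6)=246730+6·179487=1323652 | T(12,7)=179487+7·63987=627396 | T(12,8)=63987+8·11880=159027 | T(12,9)=11880+9·1155=22275 | T(12,10)=1155+10·55=1705 | T(12,11)=55+11·1=66 | T(12,12)=1+12·0=1
i=13: T(13,1)=0+1·1=1 | T(13,2)=1+2·2047=4095 | T(13,3)=2047+3·86526=261625 | T(13,4)=86526+4·611501=2532530 | T(13,5)=611501+5·1379400=7508501 | T(13,6)=1379400+6·1323652=9321312 | T(13,7)=1323652+7·627396=5715424 | T(13,8)=627396+8·159027=1899612 | T(13,9)=159027+9·22275=359502 | T(13,10)=22275+10·1705=39325 | T(13,11)=1705+11·66=2431 | T(13,12)=66+12·1=78 | T(13,13)=1+13·0=1
B_12 = ΣS(12,k) = 1+2047+86526+611501+1379400+1323652+627396+159027+22275+1705+66+1 = 4213597
B_13 = ΣS(13,k) = 1+4095+261625+2532530+7508501+9321312+5715424+1899612+359502+39325+2431+78+1 = 27644437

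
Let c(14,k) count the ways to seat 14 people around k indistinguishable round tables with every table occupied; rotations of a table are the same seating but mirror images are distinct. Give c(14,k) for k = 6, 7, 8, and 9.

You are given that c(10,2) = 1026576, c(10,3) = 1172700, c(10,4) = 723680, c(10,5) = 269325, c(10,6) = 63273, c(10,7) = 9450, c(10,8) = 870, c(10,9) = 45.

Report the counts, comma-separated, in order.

i=11: T(11,3)=1026576+10·1172700=12753576 | T(11,4)=1172700+10·723680=8409500 | T(11,5)=723680+10·269325=3416930 | T(11,6)=269325+10·63273=902055 | T(11,7)=63273+10·9450=157773 | T(11,8)=9450+10·870=18150 | T(11,9)=870+10·45=1320
i=12: T(12,4)=12753576+11·8409500=105258076 | T(12,5)=8409500+11·3416930=45995730 | T(12,6)=3416930+11·902055=13339535 | T(12,7)=902055+11·157773=2637558 | T(12,8)=157773+11·18150=357423 | T(12,9)=18150+11·1320=32670
i=13: T(13,5)=105258076+12·45995730=657206836 | T(13,6)=45995730+12·13339535=206070150 | T(13,7)=13339535+12·2637558=44990231 | T(13,8)=2637558+12·357423=6926634 | T(13,9)=357423+12·32670=749463
i=14: T(14,6)=657206836+13·206070150=3336118786 | T(14,7)=206070150+13·44990231=790943153 | T(14,8)=44990231+13·6926634=135036473 | T(14,9)=6926634+13·749463=16669653
Read c(14,6) = 3336118786, c(14,7) = 790943153, c(14,8) = 135036473, c(14,9) = 16669653.

3336118786, 790943153, 135036473, 16669653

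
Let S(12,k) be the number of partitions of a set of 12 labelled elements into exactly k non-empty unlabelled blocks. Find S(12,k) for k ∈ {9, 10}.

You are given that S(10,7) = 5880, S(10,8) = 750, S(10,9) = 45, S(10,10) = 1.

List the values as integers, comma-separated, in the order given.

22275, 1705

row 11: T[11][8]=8·750+5880=11880  T[11][9]=9·45+750=1155  T[11][10]=10·1+45=55
row 12: T[12][9]=9·1155+11880=22275  T[12][10]=10·55+1155=1705
Read S(12,9) = 22275, S(12,10) = 1705.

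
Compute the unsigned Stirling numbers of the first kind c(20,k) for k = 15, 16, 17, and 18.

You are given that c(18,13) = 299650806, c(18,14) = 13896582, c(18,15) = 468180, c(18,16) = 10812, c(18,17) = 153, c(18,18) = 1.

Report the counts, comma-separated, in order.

973941900, 34916946, 920550, 16815

[19] T[19,14]:18*13896582+299650806=549789282 · T[19,15]:18*468180+13896582=22323822 · T[19,16]:18*10812+468180=662796 · T[19,17]:18*153+10812=13566 · T[19,18]:18*1+153=171
[20] T[20,15]:19*22323822+549789282=973941900 · T[20,16]:19*662796+22323822=34916946 · T[20,17]:19*13566+662796=920550 · T[20,18]:19*171+13566=16815
Read c(20,15) = 973941900, c(20,16) = 34916946, c(20,17) = 920550, c(20,18) = 16815.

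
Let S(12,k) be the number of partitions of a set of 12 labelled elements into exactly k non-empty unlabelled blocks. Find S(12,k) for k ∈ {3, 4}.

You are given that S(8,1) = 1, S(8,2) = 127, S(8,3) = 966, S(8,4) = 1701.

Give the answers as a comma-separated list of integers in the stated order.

[9] T[9,1]:1*1+0=1 · T[9,2]:2*127+1=255 · T[9,3]:3*966+127=3025 · T[9,4]:4*1701+966=7770
[10] T[10,1]:1*1+0=1 · T[10,2]:2*255+1=511 · T[10,3]:3*3025+255=9330 · T[10,4]:4*7770+3025=34105
[11] T[11,2]:2*511+1=1023 · T[11,3]:3*9330+511=28501 · T[11,4]:4*34105+9330=145750
[12] T[12,3]:3*28501+1023=86526 · T[12,4]:4*145750+28501=611501
Read S(12,3) = 86526, S(12,4) = 611501.

86526, 611501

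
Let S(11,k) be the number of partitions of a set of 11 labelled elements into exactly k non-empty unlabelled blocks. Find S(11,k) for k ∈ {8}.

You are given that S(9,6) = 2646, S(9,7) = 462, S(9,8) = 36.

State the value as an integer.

11880

@10  (10,7):462·7+2646→5880, (10,8):36·8+462→750
@11  (11,8):750·8+5880→11880
Read S(11,8) = 11880.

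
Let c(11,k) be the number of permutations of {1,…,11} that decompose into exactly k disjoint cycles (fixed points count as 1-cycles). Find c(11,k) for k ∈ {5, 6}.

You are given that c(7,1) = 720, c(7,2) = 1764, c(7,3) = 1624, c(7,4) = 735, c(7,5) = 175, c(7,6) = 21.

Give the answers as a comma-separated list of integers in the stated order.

[8] T[8,2]:7*1764+720=13068 · T[8,3]:7*1624+1764=13132 · T[8,4]:7*735+1624=6769 · T[8,5]:7*175+735=1960 · T[8,6]:7*21+175=322
[9] T[9,3]:8*13132+13068=118124 · T[9,4]:8*6769+13132=67284 · T[9,5]:8*1960+6769=22449 · T[9,6]:8*322+1960=4536
[10] T[10,4]:9*67284+118124=723680 · T[10,5]:9*22449+67284=269325 · T[10,6]:9*4536+22449=63273
[11] T[11,5]:10*269325+723680=3416930 · T[11,6]:10*63273+269325=902055
Read c(11,5) = 3416930, c(11,6) = 902055.

3416930, 902055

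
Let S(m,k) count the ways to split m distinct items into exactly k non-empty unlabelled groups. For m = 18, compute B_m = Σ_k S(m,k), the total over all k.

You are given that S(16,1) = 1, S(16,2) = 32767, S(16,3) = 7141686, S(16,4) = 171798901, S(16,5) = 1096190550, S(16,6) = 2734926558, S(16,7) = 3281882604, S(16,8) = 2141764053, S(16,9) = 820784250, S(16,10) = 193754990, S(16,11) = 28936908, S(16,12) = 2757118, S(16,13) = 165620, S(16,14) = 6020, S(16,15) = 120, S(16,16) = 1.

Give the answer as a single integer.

[17] T[17,1]:1*1+0=1 · T[17,2]:2*32767+1=65535 · T[17,3]:3*7141686+32767=21457825 · T[17,4]:4*171798901+7141686=694337290 · T[17,5]:5*1096190550+171798901=5652751651 · T[17,6]:6*2734926558+1096190550=17505749898 · T[17,7]:7*3281882604+2734926558=25708104786 · T[17,8]:8*2141764053+3281882604=20415995028 · T[17,9]:9*820784250+2141764053=9528822303 · T[17,10]:10*193754990+820784250=2758334150 · T[17,11]:11*28936908+193754990=512060978 · T[17,12]:12*2757118+28936908=62022324 · T[17,13]:13*165620+2757118=4910178 · T[17,14]:14*6020+165620=249900 · T[17,15]:15*120+6020=7820 · T[17,16]:16*1+120=136 · T[17,17]:17*0+1=1
[18] T[18,1]:1*1+0=1 · T[18,2]:2*65535+1=131071 · T[18,3]:3*21457825+65535=64439010 · T[18,4]:4*694337290+21457825=2798806985 · T[18,5]:5*5652751651+694337290=28958095545 · T[18,6]:6*17505749898+5652751651=110687251039 · T[18,7]:7*25708104786+17505749898=197462483400 · T[18,8]:8*20415995028+25708104786=189036065010 · T[18,9]:9*9528822303+20415995028=106175395755 · T[18,10]:10*2758334150+9528822303=37112163803 · T[18,11]:11*512060978+2758334150=8391004908 · T[18,12]:12*62022324+512060978=1256328866 · T[18,13]:13*4910178+62022324=125854638 · T[18,14]:14*249900+4910178=8408778 · T[18,15]:15*7820+249900=367200 · T[18,16]:16*136+7820=9996 · T[18,17]:17*1+136=153 · T[18,18]:18*0+1=1
B_18 = ΣS(18,k) = 1+131071+64439010+2798806985+28958095545+110687251039+197462483400+189036065010+106175395755+37112163803+8391004908+1256328866+125854638+8408778+367200+9996+153+1 = 682076806159

682076806159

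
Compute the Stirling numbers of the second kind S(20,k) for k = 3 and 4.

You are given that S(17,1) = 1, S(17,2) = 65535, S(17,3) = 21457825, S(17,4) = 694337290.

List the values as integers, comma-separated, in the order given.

i=18: T(18,1)=0+1·1=1 | T(18,2)=1+2·65535=131071 | T(18,3)=65535+3·21457825=64439010 | T(18,4)=21457825+4·694337290=2798806985
i=19: T(19,2)=1+2·131071=262143 | T(19,3)=131071+3·64439010=193448101 | T(19,4)=64439010+4·2798806985=11259666950
i=20: T(20,3)=262143+3·193448101=580606446 | T(20,4)=193448101+4·11259666950=45232115901
Read S(20,3) = 580606446, S(20,4) = 45232115901.

580606446, 45232115901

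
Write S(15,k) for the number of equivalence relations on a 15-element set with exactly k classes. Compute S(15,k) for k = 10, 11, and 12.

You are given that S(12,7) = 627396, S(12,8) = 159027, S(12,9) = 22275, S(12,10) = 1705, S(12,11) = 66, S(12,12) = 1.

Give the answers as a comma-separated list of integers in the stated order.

[13] T[13,8]:8*159027+627396=1899612 · T[13,9]:9*22275+159027=359502 · T[13,10]:10*1705+22275=39325 · T[13,11]:11*66+1705=2431 · T[13,12]:12*1+66=78
[14] T[14,9]:9*359502+1899612=5135130 · T[14,10]:10*39325+359502=752752 · T[14,11]:11*2431+39325=66066 · T[14,12]:12*78+2431=3367
[15] T[15,10]:10*752752+5135130=12662650 · T[15,11]:11*66066+752752=1479478 · T[15,12]:12*3367+66066=106470
Read S(15,10) = 12662650, S(15,11) = 1479478, S(15,12) = 106470.

12662650, 1479478, 106470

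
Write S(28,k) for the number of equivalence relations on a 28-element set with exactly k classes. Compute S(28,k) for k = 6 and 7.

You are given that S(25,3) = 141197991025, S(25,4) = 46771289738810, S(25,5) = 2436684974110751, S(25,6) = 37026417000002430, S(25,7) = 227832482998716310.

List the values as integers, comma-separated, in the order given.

i=26: T(26,4)=141197991025+4·46771289738810=187226356946265 | T(26,5)=46771289738810+5·2436684974110751=12230196160292565 | T(26,6)=2436684974110751+6·37026417000002430=224595186974125331 | T(26,7)=37026417000002430+7·227832482998716310=1631853797991016600
i=27: T(27,5)=187226356946265+5·12230196160292565=61338207158409090 | T(27,6)=12230196160292565+6·224595186974125331=1359801318005044551 | T(27,7)=224595186974125331+7·1631853797991016600=11647571772911241531
i=28: T(28,6)=61338207158409090+6·1359801318005044551=8220146115188676396 | T(28,7)=1359801318005044551+7·11647571772911241531=82892803728383735268
Read S(28,6) = 8220146115188676396, S(28,7) = 82892803728383735268.

8220146115188676396, 82892803728383735268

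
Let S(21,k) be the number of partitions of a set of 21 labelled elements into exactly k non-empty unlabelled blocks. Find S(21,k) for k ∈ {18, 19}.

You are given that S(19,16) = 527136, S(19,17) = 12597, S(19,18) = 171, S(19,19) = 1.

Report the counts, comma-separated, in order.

i=20: T(20,17)=527136+17·12597=741285 | T(20,18)=12597+18·171=15675 | T(20,19)=171+19·1=190
i=21: T(21,18)=741285+18·15675=1023435 | T(21,19)=15675+19·190=19285
Read S(21,18) = 1023435, S(21,19) = 19285.

1023435, 19285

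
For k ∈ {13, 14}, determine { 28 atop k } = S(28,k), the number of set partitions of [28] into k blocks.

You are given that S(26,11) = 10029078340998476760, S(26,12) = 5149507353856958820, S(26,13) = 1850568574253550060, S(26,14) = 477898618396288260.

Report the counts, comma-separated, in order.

[27] T[27,12]:12*5149507353856958820+10029078340998476760=71823166587281982600 · T[27,13]:13*1850568574253550060+5149507353856958820=29206898819153109600 · T[27,14]:14*477898618396288260+1850568574253550060=8541149231801585700
[28] T[28,13]:13*29206898819153109600+71823166587281982600=451512851236272407400 · T[28,14]:14*8541149231801585700+29206898819153109600=148782988064375309400
Read S(28,13) = 451512851236272407400, S(28,14) = 148782988064375309400.

451512851236272407400, 148782988064375309400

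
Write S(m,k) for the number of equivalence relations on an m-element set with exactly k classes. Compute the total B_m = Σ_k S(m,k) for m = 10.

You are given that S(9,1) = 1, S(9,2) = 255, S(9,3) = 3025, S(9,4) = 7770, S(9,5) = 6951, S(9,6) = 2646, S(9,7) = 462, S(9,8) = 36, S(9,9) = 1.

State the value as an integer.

115975

r10: T_10,1=1×1+0=1; T_10,2=2×255+1=511; T_10,3=3×3025+255=9330; T_10,4=4×7770+3025=34105; T_10,5=5×6951+7770=42525; T_10,6=6×2646+6951=22827; T_10,7=7×462+2646=5880; T_10,8=8×36+462=750; T_10,9=9×1+36=45; T_10,10=10×0+1=1
B_10 = ΣS(10,k) = 1+511+9330+34105+42525+22827+5880+750+45+1 = 115975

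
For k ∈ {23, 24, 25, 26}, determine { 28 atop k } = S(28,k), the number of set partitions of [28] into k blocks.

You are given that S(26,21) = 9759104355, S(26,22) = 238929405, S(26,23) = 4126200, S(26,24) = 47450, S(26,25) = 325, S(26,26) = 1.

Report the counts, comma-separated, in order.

22693687380, 460192005, 6654375, 64701

[27] T[27,22]:22*238929405+9759104355=15015551265 · T[27,23]:23*4126200+238929405=333832005 · T[27,24]:24*47450+4126200=5265000 · T[27,25]:25*325+47450=55575 · T[27,26]:26*1+325=351
[28] T[28,23]:23*333832005+15015551265=22693687380 · T[28,24]:24*5265000+333832005=460192005 · T[28,25]:25*55575+5265000=6654375 · T[28,26]:26*351+55575=64701
Read S(28,23) = 22693687380, S(28,24) = 460192005, S(28,25) = 6654375, S(28,26) = 64701.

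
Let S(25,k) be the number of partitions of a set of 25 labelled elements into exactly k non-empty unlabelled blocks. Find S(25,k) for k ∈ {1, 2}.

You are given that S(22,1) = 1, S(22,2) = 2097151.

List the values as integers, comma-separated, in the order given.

1, 16777215

row 23: T[23][1]=1·1+0=1  T[23][2]=2·2097151+1=4194303
row 24: T[24][1]=1·1+0=1  T[24][2]=2·4194303+1=8388607
row 25: T[25][1]=1·1+0=1  T[25][2]=2·8388607+1=16777215
Read S(25,1) = 1, S(25,2) = 16777215.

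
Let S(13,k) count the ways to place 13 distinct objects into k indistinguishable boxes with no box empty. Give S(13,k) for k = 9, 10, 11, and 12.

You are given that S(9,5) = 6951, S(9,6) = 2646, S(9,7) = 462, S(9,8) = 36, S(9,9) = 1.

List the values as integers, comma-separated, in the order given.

[10] T[10,6]:6*2646+6951=22827 · T[10,7]:7*462+2646=5880 · T[10,8]:8*36+462=750 · T[10,9]:9*1+36=45 · T[10,10]:10*0+1=1
[11] T[11,7]:7*5880+22827=63987 · T[11,8]:8*750+5880=11880 · T[11,9]:9*45+750=1155 · T[11,10]:10*1+45=55 · T[11,11]:11*0+1=1
[12] T[12,8]:8*11880+63987=159027 · T[12,9]:9*1155+11880=22275 · T[12,10]:10*55+1155=1705 · T[12,11]:11*1+55=66 · T[12,12]:12*0+1=1
[13] T[13,9]:9*22275+159027=359502 · T[13,10]:10*1705+22275=39325 · T[13,11]:11*66+1705=2431 · T[13,12]:12*1+66=78
Read S(13,9) = 359502, S(13,10) = 39325, S(13,11) = 2431, S(13,12) = 78.

359502, 39325, 2431, 78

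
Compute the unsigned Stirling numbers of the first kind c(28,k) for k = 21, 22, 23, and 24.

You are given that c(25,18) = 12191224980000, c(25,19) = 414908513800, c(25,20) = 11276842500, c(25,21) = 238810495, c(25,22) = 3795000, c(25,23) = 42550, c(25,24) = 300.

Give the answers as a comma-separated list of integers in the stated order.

@26  (26,19):414908513800·25+12191224980000→22563937825000, (26,20):11276842500·25+414908513800→696829576300, (26,21):238810495·25+11276842500→17247104875, (26,22):3795000·25+238810495→333685495, (26,23):42550·25+3795000→4858750, (26,24):300·25+42550→50050
@27  (27,20):696829576300·26+22563937825000→40681506808800, (27,21):17247104875·26+696829576300→1145254303050, (27,22):333685495·26+17247104875→25922927745, (27,23):4858750·26+333685495→460012995, (27,24):50050·26+4858750→6160050
@28  (28,21):1145254303050·27+40681506808800→71603372991150, (28,22):25922927745·27+1145254303050→1845173352165, (28,23):460012995·27+25922927745→38343278610, (28,24):6160050·27+460012995→626334345
Read c(28,21) = 71603372991150, c(28,22) = 1845173352165, c(28,23) = 38343278610, c(28,24) = 626334345.

71603372991150, 1845173352165, 38343278610, 626334345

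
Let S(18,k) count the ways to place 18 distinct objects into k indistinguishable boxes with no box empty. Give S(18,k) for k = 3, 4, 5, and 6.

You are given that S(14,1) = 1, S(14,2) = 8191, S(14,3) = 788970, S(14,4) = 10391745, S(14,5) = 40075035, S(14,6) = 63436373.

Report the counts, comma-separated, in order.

r15: T_15,1=1×1+0=1; T_15,2=2×8191+1=16383; T_15,3=3×788970+8191=2375101; T_15,4=4×10391745+788970=42355950; T_15,5=5×40075035+10391745=210766920; T_15,6=6×63436373+40075035=420693273
r16: T_16,1=1×1+0=1; T_16,2=2×16383+1=32767; T_16,3=3×2375101+16383=7141686; T_16,4=4×42355950+2375101=171798901; T_16,5=5×210766920+42355950=1096190550; T_16,6=6×420693273+210766920=2734926558
r17: T_17,2=2×32767+1=65535; T_17,3=3×7141686+32767=21457825; T_17,4=4×171798901+7141686=694337290; T_17,5=5×1096190550+171798901=5652751651; T_17,6=6×2734926558+1096190550=17505749898
r18: T_18,3=3×21457825+65535=64439010; T_18,4=4×694337290+21457825=2798806985; T_18,5=5×5652751651+694337290=28958095545; T_18,6=6×17505749898+5652751651=110687251039
Read S(18,3) = 64439010, S(18,4) = 2798806985, S(18,5) = 28958095545, S(18,6) = 110687251039.

64439010, 2798806985, 28958095545, 110687251039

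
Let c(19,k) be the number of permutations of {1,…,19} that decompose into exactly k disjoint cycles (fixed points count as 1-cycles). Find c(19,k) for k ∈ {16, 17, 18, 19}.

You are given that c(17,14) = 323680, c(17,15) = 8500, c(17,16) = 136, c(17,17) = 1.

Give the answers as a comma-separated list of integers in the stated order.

row 18: T[18][15]=17·8500+323680=468180  T[18][16]=17·136+8500=10812  T[18][17]=17·1+136=153  T[18][18]=17·0+1=1
row 19: T[19][16]=18·10812+468180=662796  T[19][17]=18·153+10812=13566  T[19][18]=18·1+153=171  T[19][19]=18·0+1=1
Read c(19,16) = 662796, c(19,17) = 13566, c(19,18) = 171, c(19,19) = 1.

662796, 13566, 171, 1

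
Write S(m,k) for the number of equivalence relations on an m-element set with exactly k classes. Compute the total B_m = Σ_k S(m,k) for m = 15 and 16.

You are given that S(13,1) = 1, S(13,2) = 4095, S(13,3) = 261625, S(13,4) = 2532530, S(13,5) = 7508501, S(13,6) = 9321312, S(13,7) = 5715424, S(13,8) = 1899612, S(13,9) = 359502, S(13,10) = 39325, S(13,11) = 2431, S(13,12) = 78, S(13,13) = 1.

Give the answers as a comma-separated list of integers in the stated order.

1382958545, 10480142147

@14  (14,1):1·1+0→1, (14,2):4095·2+1→8191, (14,3):261625·3+4095→788970, (14,4):2532530·4+261625→10391745, (14,5):7508501·5+2532530→40075035, (14,6):9321312·6+7508501→63436373, (14,7):5715424·7+9321312→49329280, (14,8):1899612·8+5715424→20912320, (14,9):359502·9+1899612→5135130, (14,10):39325·10+359502→752752, (14,11):2431·11+39325→66066, (14,12):78·12+2431→3367, (14,13):1·13+78→91, (14,14):0·14+1→1
@15  (15,1):1·1+0→1, (15,2):8191·2+1→16383, (15,3):788970·3+8191→2375101, (15,4):10391745·4+788970→42355950, (15,5):40075035·5+10391745→210766920, (15,6):63436373·6+40075035→420693273, (15,7):49329280·7+63436373→408741333, (15,8):20912320·8+49329280→216627840, (15,9):5135130·9+20912320→67128490, (15,10):752752·10+5135130→12662650, (15,11):66066·11+752752→1479478, (15,12):3367·12+66066→106470, (15,13):91·13+3367→4550, (15,14):1·14+91→105, (15,15):0·15+1→1
@16  (16,1):1·1+0→1, (16,2):16383·2+1→32767, (16,3):2375101·3+16383→7141686, (16,4):42355950·4+2375101→171798901, (16,5):210766920·5+42355950→1096190550, (16,6):420693273·6+210766920→2734926558, (16,7):408741333·7+420693273→3281882604, (16,8):216627840·8+408741333→2141764053, (16,9):67128490·9+216627840→820784250, (16,10):12662650·10+67128490→193754990, (16,11):1479478·11+12662650→28936908, (16,12):106470·12+1479478→2757118, (16,13):4550·13+106470→165620, (16,14):105·14+4550→6020, (16,15):1·15+105→120, (16,16):0·16+1→1
B_15 = ΣS(15,k) = 1+16383+2375101+42355950+210766920+420693273+408741333+216627840+67128490+12662650+1479478+106470+4550+105+1 = 1382958545
B_16 = ΣS(16,k) = 1+32767+7141686+171798901+1096190550+2734926558+3281882604+2141764053+820784250+193754990+28936908+2757118+165620+6020+120+1 = 10480142147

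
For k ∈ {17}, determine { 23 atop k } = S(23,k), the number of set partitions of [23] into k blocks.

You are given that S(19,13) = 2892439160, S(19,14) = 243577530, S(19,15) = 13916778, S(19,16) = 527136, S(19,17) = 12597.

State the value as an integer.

[20] T[20,14]:14*243577530+2892439160=6302524580 · T[20,15]:15*13916778+243577530=452329200 · T[20,16]:16*527136+13916778=22350954 · T[20,17]:17*12597+527136=741285
[21] T[21,15]:15*452329200+6302524580=13087462580 · T[21,16]:16*22350954+452329200=809944464 · T[21,17]:17*741285+22350954=34952799
[22] T[22,16]:16*809944464+13087462580=26046574004 · T[22,17]:17*34952799+809944464=1404142047
[23] T[23,17]:17*1404142047+26046574004=49916988803
Read S(23,17) = 49916988803.

49916988803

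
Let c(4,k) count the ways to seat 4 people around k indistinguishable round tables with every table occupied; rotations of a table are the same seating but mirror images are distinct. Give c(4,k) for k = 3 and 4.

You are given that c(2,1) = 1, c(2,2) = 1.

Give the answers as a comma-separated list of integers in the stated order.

r3: T_3,2=2×1+1=3; T_3,3=2×0+1=1
r4: T_4,3=3×1+3=6; T_4,4=3×0+1=1
Read c(4,3) = 6, c(4,4) = 1.

6, 1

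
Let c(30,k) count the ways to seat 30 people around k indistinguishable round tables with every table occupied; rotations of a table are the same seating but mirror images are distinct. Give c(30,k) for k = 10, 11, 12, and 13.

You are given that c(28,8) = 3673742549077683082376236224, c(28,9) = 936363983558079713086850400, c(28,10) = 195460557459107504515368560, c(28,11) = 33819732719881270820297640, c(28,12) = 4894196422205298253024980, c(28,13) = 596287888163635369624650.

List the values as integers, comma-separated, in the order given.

@29  (29,9):936363983558079713086850400·28+3673742549077683082376236224→29891934088703915048808047424, (29,10):195460557459107504515368560·28+936363983558079713086850400→6409259592413089839517170080, (29,11):33819732719881270820297640·28+195460557459107504515368560→1142413073615783087483702480, (29,12):4894196422205298253024980·28+33819732719881270820297640→170857232541629621904997080, (29,13):596287888163635369624650·28+4894196422205298253024980→21590257290787088602515180
@30  (30,10):6409259592413089839517170080·29+29891934088703915048808047424→215760462268683520394805979744, (30,11):1142413073615783087483702480·29+6409259592413089839517170080→39539238727270799376544542000, (30,12):170857232541629621904997080·29+1142413073615783087483702480→6097272817323042122728617800, (30,13):21590257290787088602515180·29+170857232541629621904997080→796974693974455191377937300
Read c(30,10) = 215760462268683520394805979744, c(30,11) = 39539238727270799376544542000, c(30,12) = 6097272817323042122728617800, c(30,13) = 796974693974455191377937300.

215760462268683520394805979744, 39539238727270799376544542000, 6097272817323042122728617800, 796974693974455191377937300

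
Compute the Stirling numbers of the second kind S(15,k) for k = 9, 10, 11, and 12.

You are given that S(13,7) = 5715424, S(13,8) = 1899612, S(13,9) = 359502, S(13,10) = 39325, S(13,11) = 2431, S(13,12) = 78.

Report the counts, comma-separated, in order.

r14: T_14,8=8×1899612+5715424=20912320; T_14,9=9×359502+1899612=5135130; T_14,10=10×39325+359502=752752; T_14,11=11×2431+39325=66066; T_14,12=12×78+2431=3367
r15: T_15,9=9×5135130+20912320=67128490; T_15,10=10×752752+5135130=12662650; T_15,11=11×66066+752752=1479478; T_15,12=12×3367+66066=106470
Read S(15,9) = 67128490, S(15,10) = 12662650, S(15,11) = 1479478, S(15,12) = 106470.

67128490, 12662650, 1479478, 106470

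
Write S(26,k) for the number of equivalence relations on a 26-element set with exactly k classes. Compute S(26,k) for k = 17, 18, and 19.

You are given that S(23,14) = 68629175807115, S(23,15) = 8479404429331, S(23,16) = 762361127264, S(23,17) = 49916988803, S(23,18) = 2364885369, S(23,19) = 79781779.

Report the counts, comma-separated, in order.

@24  (24,15):8479404429331·15+68629175807115→195820242247080, (24,16):762361127264·16+8479404429331→20677182465555, (24,17):49916988803·17+762361127264→1610949936915, (24,18):2364885369·18+49916988803→92484925445, (24,19):79781779·19+2364885369→3880739170
@25  (25,16):20677182465555·16+195820242247080→526655161695960, (25,17):1610949936915·17+20677182465555→48063331393110, (25,18):92484925445·18+1610949936915→3275678594925, (25,19):3880739170·19+92484925445→166218969675
@26  (26,17):48063331393110·17+526655161695960→1343731795378830, (26,18):3275678594925·18+48063331393110→107025546101760, (26,19):166218969675·19+3275678594925→6433839018750
Read S(26,17) = 1343731795378830, S(26,18) = 107025546101760, S(26,19) = 6433839018750.

1343731795378830, 107025546101760, 6433839018750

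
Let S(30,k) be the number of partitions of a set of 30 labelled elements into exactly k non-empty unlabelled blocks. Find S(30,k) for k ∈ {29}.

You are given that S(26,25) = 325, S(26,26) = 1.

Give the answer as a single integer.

i=27: T(27,26)=325+26·1=351 | T(27,27)=1+27·0=1
i=28: T(28,27)=351+27·1=378 | T(28,28)=1+28·0=1
i=29: T(29,28)=378+28·1=406 | T(29,29)=1+29·0=1
i=30: T(30,29)=406+29·1=435
Read S(30,29) = 435.

435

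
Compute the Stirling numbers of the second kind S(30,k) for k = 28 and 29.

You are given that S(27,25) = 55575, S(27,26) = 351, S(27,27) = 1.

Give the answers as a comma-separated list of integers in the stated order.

86275, 435

row 28: T[28][26]=26·351+55575=64701  T[28][27]=27·1+351=378  T[28][28]=28·0+1=1
row 29: T[29][27]=27·378+64701=74907  T[29][28]=28·1+378=406  T[29][29]=29·0+1=1
row 30: T[30][28]=28·406+74907=86275  T[30][29]=29·1+406=435
Read S(30,28) = 86275, S(30,29) = 435.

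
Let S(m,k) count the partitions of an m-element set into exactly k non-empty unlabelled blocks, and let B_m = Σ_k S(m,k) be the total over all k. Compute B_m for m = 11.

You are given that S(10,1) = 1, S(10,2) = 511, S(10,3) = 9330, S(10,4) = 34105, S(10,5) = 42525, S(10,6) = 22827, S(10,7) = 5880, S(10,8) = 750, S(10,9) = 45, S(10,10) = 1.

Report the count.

678570

row 11: T[11][1]=1·1+0=1  T[11][2]=2·511+1=1023  T[11][3]=3·9330+511=28501  T[11][4]=4·34105+9330=145750  T[11][5]=5·42525+34105=246730  T[11][6]=6·22827+42525=179487  T[11][7]=7·5880+22827=63987  T[11][8]=8·750+5880=11880  T[11][9]=9·45+750=1155  T[11][10]=10·1+45=55  T[11][11]=11·0+1=1
B_11 = ΣS(11,k) = 1+1023+28501+145750+246730+179487+63987+11880+1155+55+1 = 678570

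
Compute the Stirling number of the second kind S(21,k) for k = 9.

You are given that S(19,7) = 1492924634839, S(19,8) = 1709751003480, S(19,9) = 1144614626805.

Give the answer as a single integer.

123272476465204

i=20: T(20,8)=1492924634839+8·1709751003480=15170932662679 | T(20,9)=1709751003480+9·1144614626805=12011282644725
i=21: T(21,9)=15170932662679+9·12011282644725=123272476465204
Read S(21,9) = 123272476465204.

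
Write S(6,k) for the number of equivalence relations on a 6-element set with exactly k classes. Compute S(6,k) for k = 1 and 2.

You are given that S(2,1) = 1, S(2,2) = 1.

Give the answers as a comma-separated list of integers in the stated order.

1, 31

[3] T[3,1]:1*1+0=1 · T[3,2]:2*1+1=3
[4] T[4,1]:1*1+0=1 · T[4,2]:2*3+1=7
[5] T[5,1]:1*1+0=1 · T[5,2]:2*7+1=15
[6] T[6,1]:1*1+0=1 · T[6,2]:2*15+1=31
Read S(6,1) = 1, S(6,2) = 31.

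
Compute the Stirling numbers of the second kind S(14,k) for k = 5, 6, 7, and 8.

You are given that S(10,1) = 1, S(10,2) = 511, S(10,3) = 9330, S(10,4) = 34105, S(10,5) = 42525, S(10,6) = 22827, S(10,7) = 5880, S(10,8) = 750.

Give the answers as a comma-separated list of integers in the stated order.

row 11: T[11][2]=2·511+1=1023  T[11][3]=3·9330+511=28501  T[11][4]=4·34105+9330=145750  T[11][5]=5·42525+34105=246730  T[11][6]=6·22827+42525=179487  T[11][7]=7·5880+22827=63987  T[11][8]=8·750+5880=11880
row 12: T[12][3]=3·28501+1023=86526  T[12][4]=4·145750+28501=611501  T[12][5]=5·246730+145750=1379400  T[12][6]=6·179487+246730=1323652  T[12][7]=7·63987+179487=627396  T[12][8]=8·11880+63987=159027
row 13: T[13][4]=4·611501+86526=2532530  T[13][5]=5·1379400+611501=7508501  T[13][6]=6·1323652+1379400=9321312  T[13][7]=7·627396+1323652=5715424  T[13][8]=8·159027+627396=1899612
row 14: T[14][5]=5·7508501+2532530=40075035  T[14][6]=6·9321312+7508501=63436373  T[14][7]=7·5715424+9321312=49329280  T[14][8]=8·1899612+5715424=20912320
Read S(14,5) = 40075035, S(14,6) = 63436373, S(14,7) = 49329280, S(14,8) = 20912320.

40075035, 63436373, 49329280, 20912320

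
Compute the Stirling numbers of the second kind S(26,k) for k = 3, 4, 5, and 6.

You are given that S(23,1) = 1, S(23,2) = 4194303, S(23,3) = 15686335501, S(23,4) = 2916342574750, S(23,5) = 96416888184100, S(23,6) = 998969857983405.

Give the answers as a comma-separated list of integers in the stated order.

423610750290, 187226356946265, 12230196160292565, 224595186974125331

r24: T_24,1=1×1+0=1; T_24,2=2×4194303+1=8388607; T_24,3=3×15686335501+4194303=47063200806; T_24,4=4×2916342574750+15686335501=11681056634501; T_24,5=5×96416888184100+2916342574750=485000783495250; T_24,6=6×998969857983405+96416888184100=6090236036084530
r25: T_25,2=2×8388607+1=16777215; T_25,3=3×47063200806+8388607=141197991025; T_25,4=4×11681056634501+47063200806=46771289738810; T_25,5=5×485000783495250+11681056634501=2436684974110751; T_25,6=6×6090236036084530+485000783495250=37026417000002430
r26: T_26,3=3×141197991025+16777215=423610750290; T_26,4=4×46771289738810+141197991025=187226356946265; T_26,5=5×2436684974110751+46771289738810=12230196160292565; T_26,6=6×37026417000002430+2436684974110751=224595186974125331
Read S(26,3) = 423610750290, S(26,4) = 187226356946265, S(26,5) = 12230196160292565, S(26,6) = 224595186974125331.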